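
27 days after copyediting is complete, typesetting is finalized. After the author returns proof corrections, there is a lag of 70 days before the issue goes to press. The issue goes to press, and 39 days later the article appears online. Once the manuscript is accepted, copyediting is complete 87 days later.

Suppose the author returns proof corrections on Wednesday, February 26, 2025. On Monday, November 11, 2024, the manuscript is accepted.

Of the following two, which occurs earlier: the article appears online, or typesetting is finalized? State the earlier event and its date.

The author returns proof corrections: Feb 26, 2025.
The issue goes to press: Feb 26, 2025 + 70 days = May 7, 2025.
The article appears online: May 7, 2025 + 39 days = Jun 15, 2025.
The manuscript is accepted: Nov 11, 2024.
Copyediting is complete: Nov 11, 2024 + 87 days = Feb 6, 2025.
Typesetting is finalized: Feb 6, 2025 + 27 days = Mar 5, 2025.
Comparing: the article appears online on Jun 15, 2025 vs typesetting is finalized on Mar 5, 2025. Earlier: typesetting is finalized.

Typesetting is finalized — Wednesday, March 5, 2025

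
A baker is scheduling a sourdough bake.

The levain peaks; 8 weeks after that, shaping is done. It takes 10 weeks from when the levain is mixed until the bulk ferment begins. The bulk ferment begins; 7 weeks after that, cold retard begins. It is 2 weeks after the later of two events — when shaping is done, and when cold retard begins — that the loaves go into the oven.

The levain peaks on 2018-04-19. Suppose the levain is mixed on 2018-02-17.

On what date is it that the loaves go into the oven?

The levain peaks: Apr 19, 2018.
Shaping is done: Apr 19, 2018 + 8 weeks = Jun 14, 2018.
The levain is mixed: Feb 17, 2018.
The bulk ferment begins: Feb 17, 2018 + 10 weeks = Apr 28, 2018.
Cold retard begins: Apr 28, 2018 + 7 weeks = Jun 16, 2018.
Both prerequisites met — shaping is done (Jun 14, 2018), cold retard begins (Jun 16, 2018); the later is Jun 16, 2018.
The loaves go into the oven: Jun 16, 2018 + 2 weeks = Jun 30, 2018.

2018-06-30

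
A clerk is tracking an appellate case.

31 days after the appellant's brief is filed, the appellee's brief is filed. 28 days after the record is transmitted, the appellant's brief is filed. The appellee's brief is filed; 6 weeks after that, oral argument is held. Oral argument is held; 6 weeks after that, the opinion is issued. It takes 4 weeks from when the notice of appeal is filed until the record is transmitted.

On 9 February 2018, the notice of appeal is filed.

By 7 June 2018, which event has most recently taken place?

The notice of appeal is filed: Feb 9, 2018.
The record is transmitted: Feb 9, 2018 + 4 weeks = Mar 9, 2018.
The appellant's brief is filed: Mar 9, 2018 + 28 days = Apr 6, 2018.
The appellee's brief is filed: Apr 6, 2018 + 31 days = May 7, 2018.
Oral argument is held: May 7, 2018 + 6 weeks = Jun 18, 2018.
The opinion is issued: Jun 18, 2018 + 6 weeks = Jul 30, 2018.
Jun 7, 2018 falls between when the appellee's brief is filed (May 7, 2018) and when oral argument is held (Jun 18, 2018).

The appellee's brief is filed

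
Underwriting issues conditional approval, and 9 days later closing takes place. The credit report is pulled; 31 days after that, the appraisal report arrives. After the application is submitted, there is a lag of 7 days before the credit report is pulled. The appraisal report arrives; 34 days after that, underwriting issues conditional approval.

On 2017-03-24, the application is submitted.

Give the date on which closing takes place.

2017-06-13

The application is submitted: Mar 24, 2017.
The credit report is pulled: Mar 24, 2017 + 7 days = Mar 31, 2017.
The appraisal report arrives: Mar 31, 2017 + 31 days = May 1, 2017.
Underwriting issues conditional approval: May 1, 2017 + 34 days = Jun 4, 2017.
Closing takes place: Jun 4, 2017 + 9 days = Jun 13, 2017.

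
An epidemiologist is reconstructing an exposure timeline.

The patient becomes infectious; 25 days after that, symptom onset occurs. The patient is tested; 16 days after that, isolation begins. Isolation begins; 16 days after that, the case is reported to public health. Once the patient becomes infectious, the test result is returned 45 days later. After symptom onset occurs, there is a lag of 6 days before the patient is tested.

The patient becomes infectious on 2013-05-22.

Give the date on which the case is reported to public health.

The patient becomes infectious: May 22, 2013.
Symptom onset occurs: May 22, 2013 + 25 days = Jun 16, 2013.
The patient is tested: Jun 16, 2013 + 6 days = Jun 22, 2013.
Isolation begins: Jun 22, 2013 + 16 days = Jul 8, 2013.
The case is reported to public health: Jul 8, 2013 + 16 days = Jul 24, 2013.

2013-07-24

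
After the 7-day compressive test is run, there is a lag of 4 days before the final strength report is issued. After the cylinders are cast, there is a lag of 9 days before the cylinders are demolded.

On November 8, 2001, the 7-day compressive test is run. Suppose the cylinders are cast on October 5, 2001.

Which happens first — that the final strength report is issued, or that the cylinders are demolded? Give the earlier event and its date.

The 7-day compressive test is run: Nov 8, 2001.
The final strength report is issued: Nov 8, 2001 + 4 days = Nov 12, 2001.
The cylinders are cast: Oct 5, 2001.
The cylinders are demolded: Oct 5, 2001 + 9 days = Oct 14, 2001.
Comparing: the final strength report is issued on Nov 12, 2001 vs the cylinders are demolded on Oct 14, 2001. Earlier: the cylinders are demolded.

The cylinders are demolded — October 14, 2001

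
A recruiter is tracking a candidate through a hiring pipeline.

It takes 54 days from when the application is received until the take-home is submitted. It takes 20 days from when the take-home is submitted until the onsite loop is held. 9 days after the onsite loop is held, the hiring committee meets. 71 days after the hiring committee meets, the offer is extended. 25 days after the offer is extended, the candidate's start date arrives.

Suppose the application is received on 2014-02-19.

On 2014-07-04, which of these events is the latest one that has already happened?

The hiring committee meets

The application is received: Feb 19, 2014.
The take-home is submitted: Feb 19, 2014 + 54 days = Apr 14, 2014.
The onsite loop is held: Apr 14, 2014 + 20 days = May 4, 2014.
The hiring committee meets: May 4, 2014 + 9 days = May 13, 2014.
The offer is extended: May 13, 2014 + 71 days = Jul 23, 2014.
The candidate's start date arrives: Jul 23, 2014 + 25 days = Aug 17, 2014.
Jul 4, 2014 falls between when the hiring committee meets (May 13, 2014) and when the offer is extended (Jul 23, 2014).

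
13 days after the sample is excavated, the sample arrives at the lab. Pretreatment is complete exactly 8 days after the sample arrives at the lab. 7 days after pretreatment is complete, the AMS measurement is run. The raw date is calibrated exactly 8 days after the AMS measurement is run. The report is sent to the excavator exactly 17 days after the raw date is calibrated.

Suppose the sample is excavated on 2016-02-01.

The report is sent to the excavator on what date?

2016-03-25

The sample is excavated: Feb 1, 2016.
The sample arrives at the lab: Feb 1, 2016 + 13 days = Feb 14, 2016.
Pretreatment is complete: Feb 14, 2016 + 8 days = Feb 22, 2016.
The AMS measurement is run: Feb 22, 2016 + 7 days = Feb 29, 2016.
The raw date is calibrated: Feb 29, 2016 + 8 days = Mar 8, 2016.
The report is sent to the excavator: Mar 8, 2016 + 17 days = Mar 25, 2016.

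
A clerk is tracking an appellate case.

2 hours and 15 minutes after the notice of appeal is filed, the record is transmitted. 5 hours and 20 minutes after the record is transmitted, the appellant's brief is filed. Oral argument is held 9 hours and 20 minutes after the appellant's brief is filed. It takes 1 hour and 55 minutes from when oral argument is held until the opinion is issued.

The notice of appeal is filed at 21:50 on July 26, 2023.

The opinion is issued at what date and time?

The notice of appeal is filed: 21:50 Jul 26, 2023.
The record is transmitted: 21:50 Jul 26, 2023 + 2h15m = 00:05 Jul 27, 2023.
The appellant's brief is filed: 00:05 Jul 27, 2023 + 5h20m = 05:25 Jul 27, 2023.
Oral argument is held: 05:25 Jul 27, 2023 + 9h20m = 14:45 Jul 27, 2023.
The opinion is issued: 14:45 Jul 27, 2023 + 1h55m = 16:40 Jul 27, 2023.

16:40 on July 27, 2023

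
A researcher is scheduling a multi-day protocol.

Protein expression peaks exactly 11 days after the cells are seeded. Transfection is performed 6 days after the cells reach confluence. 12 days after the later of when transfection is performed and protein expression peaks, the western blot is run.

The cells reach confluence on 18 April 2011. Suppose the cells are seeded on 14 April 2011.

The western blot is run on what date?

The cells reach confluence: Apr 18, 2011.
Transfection is performed: Apr 18, 2011 + 6 days = Apr 24, 2011.
The cells are seeded: Apr 14, 2011.
Protein expression peaks: Apr 14, 2011 + 11 days = Apr 25, 2011.
Both prerequisites met — transfection is performed (Apr 24, 2011), protein expression peaks (Apr 25, 2011); the later is Apr 25, 2011.
The western blot is run: Apr 25, 2011 + 12 days = May 7, 2011.

7 May 2011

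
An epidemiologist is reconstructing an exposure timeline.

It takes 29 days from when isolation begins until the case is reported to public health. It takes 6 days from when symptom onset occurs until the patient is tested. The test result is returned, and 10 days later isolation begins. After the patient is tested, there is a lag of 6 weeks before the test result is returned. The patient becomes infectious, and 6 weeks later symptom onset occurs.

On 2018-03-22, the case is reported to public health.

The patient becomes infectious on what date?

2017-11-13

The case is reported to public health: Mar 22, 2018.
Isolation begins: Mar 22, 2018 − 29 days = Feb 21, 2018.
The test result is returned: Feb 21, 2018 − 10 days = Feb 11, 2018.
The patient is tested: Feb 11, 2018 − 6 weeks = Dec 31, 2017.
Symptom onset occurs: Dec 31, 2017 − 6 days = Dec 25, 2017.
The patient becomes infectious: Dec 25, 2017 − 6 weeks = Nov 13, 2017.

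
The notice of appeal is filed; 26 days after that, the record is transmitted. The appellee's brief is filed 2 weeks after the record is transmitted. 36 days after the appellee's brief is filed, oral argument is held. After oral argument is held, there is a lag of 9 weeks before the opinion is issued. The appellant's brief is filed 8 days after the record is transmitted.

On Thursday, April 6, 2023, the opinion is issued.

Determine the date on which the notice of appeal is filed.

The opinion is issued: Apr 6, 2023.
Oral argument is held: Apr 6, 2023 − 9 weeks = Feb 2, 2023.
The appellee's brief is filed: Feb 2, 2023 − 36 days = Dec 28, 2022.
The record is transmitted: Dec 28, 2022 − 2 weeks = Dec 14, 2022.
The notice of appeal is filed: Dec 14, 2022 − 26 days = Nov 18, 2022.

Friday, November 18, 2022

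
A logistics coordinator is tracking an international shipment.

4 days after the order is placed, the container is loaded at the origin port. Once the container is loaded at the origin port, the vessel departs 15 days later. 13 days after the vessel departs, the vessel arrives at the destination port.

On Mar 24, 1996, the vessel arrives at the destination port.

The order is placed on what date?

Feb 21, 1996

The vessel arrives at the destination port: Mar 24, 1996.
The vessel departs: Mar 24, 1996 − 13 days = Mar 11, 1996.
The container is loaded at the origin port: Mar 11, 1996 − 15 days = Feb 25, 1996.
The order is placed: Feb 25, 1996 − 4 days = Feb 21, 1996.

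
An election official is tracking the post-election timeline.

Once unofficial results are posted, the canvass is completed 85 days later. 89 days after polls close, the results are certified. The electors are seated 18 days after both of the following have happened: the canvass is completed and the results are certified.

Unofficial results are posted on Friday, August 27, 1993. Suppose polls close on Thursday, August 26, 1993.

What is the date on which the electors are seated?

Unofficial results are posted: Aug 27, 1993.
The canvass is completed: Aug 27, 1993 + 85 days = Nov 20, 1993.
Polls close: Aug 26, 1993.
The results are certified: Aug 26, 1993 + 89 days = Nov 23, 1993.
Both prerequisites met — the canvass is completed (Nov 20, 1993), the results are certified (Nov 23, 1993); the later is Nov 23, 1993.
The electors are seated: Nov 23, 1993 + 18 days = Dec 11, 1993.

Saturday, December 11, 1993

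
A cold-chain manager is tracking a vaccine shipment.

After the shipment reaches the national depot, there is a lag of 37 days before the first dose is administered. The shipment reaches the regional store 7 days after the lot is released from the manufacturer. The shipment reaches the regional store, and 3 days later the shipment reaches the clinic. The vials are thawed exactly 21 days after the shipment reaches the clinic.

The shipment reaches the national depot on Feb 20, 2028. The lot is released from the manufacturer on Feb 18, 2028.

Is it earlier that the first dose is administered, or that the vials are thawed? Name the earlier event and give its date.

The shipment reaches the national depot: Feb 20, 2028.
The first dose is administered: Feb 20, 2028 + 37 days = Mar 28, 2028.
The lot is released from the manufacturer: Feb 18, 2028.
The shipment reaches the regional store: Feb 18, 2028 + 7 days = Feb 25, 2028.
The shipment reaches the clinic: Feb 25, 2028 + 3 days = Feb 28, 2028.
The vials are thawed: Feb 28, 2028 + 21 days = Mar 20, 2028.
Comparing: the first dose is administered on Mar 28, 2028 vs the vials are thawed on Mar 20, 2028. Earlier: the vials are thawed.

The vials are thawed — Mar 20, 2028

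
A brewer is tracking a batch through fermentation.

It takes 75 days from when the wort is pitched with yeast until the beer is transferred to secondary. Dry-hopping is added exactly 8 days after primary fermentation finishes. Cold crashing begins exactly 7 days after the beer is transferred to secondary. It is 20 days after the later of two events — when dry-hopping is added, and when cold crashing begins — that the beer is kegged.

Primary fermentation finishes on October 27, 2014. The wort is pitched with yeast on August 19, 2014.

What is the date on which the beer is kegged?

November 29, 2014

Primary fermentation finishes: Oct 27, 2014.
Dry-hopping is added: Oct 27, 2014 + 8 days = Nov 4, 2014.
The wort is pitched with yeast: Aug 19, 2014.
The beer is transferred to secondary: Aug 19, 2014 + 75 days = Nov 2, 2014.
Cold crashing begins: Nov 2, 2014 + 7 days = Nov 9, 2014.
Both prerequisites met — dry-hopping is added (Nov 4, 2014), cold crashing begins (Nov 9, 2014); the later is Nov 9, 2014.
The beer is kegged: Nov 9, 2014 + 20 days = Nov 29, 2014.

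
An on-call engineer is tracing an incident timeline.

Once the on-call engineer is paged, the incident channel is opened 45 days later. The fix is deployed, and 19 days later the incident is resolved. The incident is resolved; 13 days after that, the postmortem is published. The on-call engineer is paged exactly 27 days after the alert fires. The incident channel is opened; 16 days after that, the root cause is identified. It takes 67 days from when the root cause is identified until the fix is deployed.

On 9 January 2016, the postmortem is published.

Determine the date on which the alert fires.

6 July 2015

The postmortem is published: Jan 9, 2016.
The incident is resolved: Jan 9, 2016 − 13 days = Dec 27, 2015.
The fix is deployed: Dec 27, 2015 − 19 days = Dec 8, 2015.
The root cause is identified: Dec 8, 2015 − 67 days = Oct 2, 2015.
The incident channel is opened: Oct 2, 2015 − 16 days = Sep 16, 2015.
The on-call engineer is paged: Sep 16, 2015 − 45 days = Aug 2, 2015.
The alert fires: Aug 2, 2015 − 27 days = Jul 6, 2015.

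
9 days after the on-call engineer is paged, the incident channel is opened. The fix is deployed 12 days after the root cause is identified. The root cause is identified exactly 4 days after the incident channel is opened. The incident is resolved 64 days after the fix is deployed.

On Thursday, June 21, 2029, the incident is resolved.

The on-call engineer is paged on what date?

The incident is resolved: Jun 21, 2029.
The fix is deployed: Jun 21, 2029 − 64 days = Apr 18, 2029.
The root cause is identified: Apr 18, 2029 − 12 days = Apr 6, 2029.
The incident channel is opened: Apr 6, 2029 − 4 days = Apr 2, 2029.
The on-call engineer is paged: Apr 2, 2029 − 9 days = Mar 24, 2029.

Saturday, March 24, 2029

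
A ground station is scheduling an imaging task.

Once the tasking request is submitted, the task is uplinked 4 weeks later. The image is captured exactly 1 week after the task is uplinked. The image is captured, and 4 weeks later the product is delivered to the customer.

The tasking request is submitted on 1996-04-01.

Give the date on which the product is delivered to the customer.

The tasking request is submitted: Apr 1, 1996.
The task is uplinked: Apr 1, 1996 + 4 weeks = Apr 29, 1996.
The image is captured: Apr 29, 1996 + 1 week = May 6, 1996.
The product is delivered to the customer: May 6, 1996 + 4 weeks = Jun 3, 1996.

1996-06-03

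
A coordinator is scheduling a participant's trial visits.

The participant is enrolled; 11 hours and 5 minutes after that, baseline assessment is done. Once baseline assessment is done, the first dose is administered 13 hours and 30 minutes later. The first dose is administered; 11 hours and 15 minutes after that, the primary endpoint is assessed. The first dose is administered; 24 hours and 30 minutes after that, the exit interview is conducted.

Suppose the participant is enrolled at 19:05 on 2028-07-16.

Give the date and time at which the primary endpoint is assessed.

The participant is enrolled: 19:05 Jul 16, 2028.
Baseline assessment is done: 19:05 Jul 16, 2028 + 11h05m = 06:10 Jul 17, 2028.
The first dose is administered: 06:10 Jul 17, 2028 + 13h30m = 19:40 Jul 17, 2028.
The primary endpoint is assessed: 19:40 Jul 17, 2028 + 11h15m = 06:55 Jul 18, 2028.

06:55 on 2028-07-18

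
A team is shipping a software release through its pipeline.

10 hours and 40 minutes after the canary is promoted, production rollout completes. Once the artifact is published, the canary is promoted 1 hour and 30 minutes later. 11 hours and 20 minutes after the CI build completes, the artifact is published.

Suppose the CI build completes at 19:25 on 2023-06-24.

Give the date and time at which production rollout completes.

18:55 on 2023-06-25

The CI build completes: 19:25 Jun 24, 2023.
The artifact is published: 19:25 Jun 24, 2023 + 11h20m = 06:45 Jun 25, 2023.
The canary is promoted: 06:45 Jun 25, 2023 + 1h30m = 08:15 Jun 25, 2023.
Production rollout completes: 08:15 Jun 25, 2023 + 10h40m = 18:55 Jun 25, 2023.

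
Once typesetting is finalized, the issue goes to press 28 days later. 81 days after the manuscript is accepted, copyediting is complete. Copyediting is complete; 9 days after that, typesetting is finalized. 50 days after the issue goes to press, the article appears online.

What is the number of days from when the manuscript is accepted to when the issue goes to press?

Causal path: the manuscript is accepted → copyediting is complete → typesetting is finalized → the issue goes to press.
Total delay along the path: 81 + 9 + 28 = 118 days.

118 days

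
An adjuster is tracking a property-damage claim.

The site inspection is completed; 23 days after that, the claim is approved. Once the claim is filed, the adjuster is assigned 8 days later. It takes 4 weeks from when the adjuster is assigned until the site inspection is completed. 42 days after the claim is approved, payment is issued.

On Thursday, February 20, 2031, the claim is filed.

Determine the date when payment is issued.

The claim is filed: Feb 20, 2031.
The adjuster is assigned: Feb 20, 2031 + 8 days = Feb 28, 2031.
The site inspection is completed: Feb 28, 2031 + 4 weeks = Mar 28, 2031.
The claim is approved: Mar 28, 2031 + 23 days = Apr 20, 2031.
Payment is issued: Apr 20, 2031 + 42 days = Jun 1, 2031.

Sunday, June 1, 2031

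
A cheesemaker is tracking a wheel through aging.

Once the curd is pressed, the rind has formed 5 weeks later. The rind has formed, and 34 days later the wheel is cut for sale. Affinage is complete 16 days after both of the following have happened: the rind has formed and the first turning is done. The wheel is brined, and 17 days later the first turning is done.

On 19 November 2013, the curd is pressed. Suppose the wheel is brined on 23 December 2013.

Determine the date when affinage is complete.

25 January 2014

The curd is pressed: Nov 19, 2013.
The rind has formed: Nov 19, 2013 + 5 weeks = Dec 24, 2013.
The wheel is brined: Dec 23, 2013.
The first turning is done: Dec 23, 2013 + 17 days = Jan 9, 2014.
Both prerequisites met — the rind has formed (Dec 24, 2013), the first turning is done (Jan 9, 2014); the later is Jan 9, 2014.
Affinage is complete: Jan 9, 2014 + 16 days = Jan 25, 2014.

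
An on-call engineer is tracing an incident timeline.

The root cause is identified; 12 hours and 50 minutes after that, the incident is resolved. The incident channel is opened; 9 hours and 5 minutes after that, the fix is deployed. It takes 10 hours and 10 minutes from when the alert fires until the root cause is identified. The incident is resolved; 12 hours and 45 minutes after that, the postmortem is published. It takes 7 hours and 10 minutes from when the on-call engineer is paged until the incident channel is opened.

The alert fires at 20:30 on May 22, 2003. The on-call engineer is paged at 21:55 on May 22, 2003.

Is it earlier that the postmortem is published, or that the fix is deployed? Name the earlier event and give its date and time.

The fix is deployed — 14:10 on May 23, 2003

The alert fires: 20:30 May 22, 2003.
The root cause is identified: 20:30 May 22, 2003 + 10h10m = 06:40 May 23, 2003.
The incident is resolved: 06:40 May 23, 2003 + 12h50m = 19:30 May 23, 2003.
The postmortem is published: 19:30 May 23, 2003 + 12h45m = 08:15 May 24, 2003.
The on-call engineer is paged: 21:55 May 22, 2003.
The incident channel is opened: 21:55 May 22, 2003 + 7h10m = 05:05 May 23, 2003.
The fix is deployed: 05:05 May 23, 2003 + 9h05m = 14:10 May 23, 2003.
Comparing: the postmortem is published at 08:15 May 24, 2003 vs the fix is deployed at 14:10 May 23, 2003. Earlier: the fix is deployed.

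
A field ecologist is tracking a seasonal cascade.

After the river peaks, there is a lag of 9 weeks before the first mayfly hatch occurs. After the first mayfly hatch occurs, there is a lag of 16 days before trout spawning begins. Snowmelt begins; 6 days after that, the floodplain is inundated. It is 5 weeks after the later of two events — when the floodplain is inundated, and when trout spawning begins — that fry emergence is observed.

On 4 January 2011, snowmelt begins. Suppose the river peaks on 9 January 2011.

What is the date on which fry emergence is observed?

3 May 2011

Snowmelt begins: Jan 4, 2011.
The floodplain is inundated: Jan 4, 2011 + 6 days = Jan 10, 2011.
The river peaks: Jan 9, 2011.
The first mayfly hatch occurs: Jan 9, 2011 + 9 weeks = Mar 13, 2011.
Trout spawning begins: Mar 13, 2011 + 16 days = Mar 29, 2011.
Both prerequisites met — the floodplain is inundated (Jan 10, 2011), trout spawning begins (Mar 29, 2011); the later is Mar 29, 2011.
Fry emergence is observed: Mar 29, 2011 + 5 weeks = May 3, 2011.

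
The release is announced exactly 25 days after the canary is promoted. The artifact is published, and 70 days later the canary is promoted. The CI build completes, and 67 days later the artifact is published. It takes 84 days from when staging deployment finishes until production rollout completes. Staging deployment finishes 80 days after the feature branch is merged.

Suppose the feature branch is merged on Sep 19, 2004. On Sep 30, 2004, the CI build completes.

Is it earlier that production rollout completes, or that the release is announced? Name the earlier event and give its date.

The feature branch is merged: Sep 19, 2004.
Staging deployment finishes: Sep 19, 2004 + 80 days = Dec 8, 2004.
Production rollout completes: Dec 8, 2004 + 84 days = Mar 2, 2005.
The CI build completes: Sep 30, 2004.
The artifact is published: Sep 30, 2004 + 67 days = Dec 6, 2004.
The canary is promoted: Dec 6, 2004 + 70 days = Feb 14, 2005.
The release is announced: Feb 14, 2005 + 25 days = Mar 11, 2005.
Comparing: production rollout completes on Mar 2, 2005 vs the release is announced on Mar 11, 2005. Earlier: production rollout completes.

Production rollout completes — Mar 2, 2005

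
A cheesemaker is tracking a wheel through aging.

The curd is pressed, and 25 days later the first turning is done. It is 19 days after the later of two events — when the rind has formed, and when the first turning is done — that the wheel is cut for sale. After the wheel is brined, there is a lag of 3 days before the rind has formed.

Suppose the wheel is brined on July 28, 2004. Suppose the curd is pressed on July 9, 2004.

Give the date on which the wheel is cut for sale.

August 22, 2004

The wheel is brined: Jul 28, 2004.
The rind has formed: Jul 28, 2004 + 3 days = Jul 31, 2004.
The curd is pressed: Jul 9, 2004.
The first turning is done: Jul 9, 2004 + 25 days = Aug 3, 2004.
Both prerequisites met — the rind has formed (Jul 31, 2004), the first turning is done (Aug 3, 2004); the later is Aug 3, 2004.
The wheel is cut for sale: Aug 3, 2004 + 19 days = Aug 22, 2004.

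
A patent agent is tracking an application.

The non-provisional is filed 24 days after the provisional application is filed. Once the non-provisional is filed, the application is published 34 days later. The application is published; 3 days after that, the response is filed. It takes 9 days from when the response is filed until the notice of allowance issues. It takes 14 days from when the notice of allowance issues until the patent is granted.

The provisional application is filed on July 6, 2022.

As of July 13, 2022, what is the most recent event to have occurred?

The provisional application is filed

The provisional application is filed: Jul 6, 2022.
The non-provisional is filed: Jul 6, 2022 + 24 days = Jul 30, 2022.
The application is published: Jul 30, 2022 + 34 days = Sep 2, 2022.
The response is filed: Sep 2, 2022 + 3 days = Sep 5, 2022.
The notice of allowance issues: Sep 5, 2022 + 9 days = Sep 14, 2022.
The patent is granted: Sep 14, 2022 + 14 days = Sep 28, 2022.
Jul 13, 2022 falls between when the provisional application is filed (Jul 6, 2022) and when the non-provisional is filed (Jul 30, 2022).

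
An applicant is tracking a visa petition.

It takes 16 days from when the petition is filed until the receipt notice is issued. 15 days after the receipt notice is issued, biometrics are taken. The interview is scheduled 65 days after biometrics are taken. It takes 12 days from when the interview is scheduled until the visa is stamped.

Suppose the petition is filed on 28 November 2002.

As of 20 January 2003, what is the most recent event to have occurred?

Biometrics are taken

The petition is filed: Nov 28, 2002.
The receipt notice is issued: Nov 28, 2002 + 16 days = Dec 14, 2002.
Biometrics are taken: Dec 14, 2002 + 15 days = Dec 29, 2002.
The interview is scheduled: Dec 29, 2002 + 65 days = Mar 4, 2003.
The visa is stamped: Mar 4, 2003 + 12 days = Mar 16, 2003.
Jan 20, 2003 falls between when biometrics are taken (Dec 29, 2002) and when the interview is scheduled (Mar 4, 2003).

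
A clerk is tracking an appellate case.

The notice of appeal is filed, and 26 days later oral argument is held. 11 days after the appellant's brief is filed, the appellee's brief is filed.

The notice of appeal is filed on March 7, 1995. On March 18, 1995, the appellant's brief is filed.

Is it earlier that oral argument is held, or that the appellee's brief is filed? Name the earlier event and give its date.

The notice of appeal is filed: Mar 7, 1995.
Oral argument is held: Mar 7, 1995 + 26 days = Apr 2, 1995.
The appellant's brief is filed: Mar 18, 1995.
The appellee's brief is filed: Mar 18, 1995 + 11 days = Mar 29, 1995.
Comparing: oral argument is held on Apr 2, 1995 vs the appellee's brief is filed on Mar 29, 1995. Earlier: the appellee's brief is filed.

The appellee's brief is filed — March 29, 1995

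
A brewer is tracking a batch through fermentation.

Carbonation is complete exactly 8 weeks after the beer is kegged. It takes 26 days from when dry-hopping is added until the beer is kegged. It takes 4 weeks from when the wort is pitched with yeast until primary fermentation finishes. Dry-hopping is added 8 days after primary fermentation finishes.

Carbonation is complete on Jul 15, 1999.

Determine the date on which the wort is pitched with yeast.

Mar 19, 1999

Carbonation is complete: Jul 15, 1999.
The beer is kegged: Jul 15, 1999 − 8 weeks = May 20, 1999.
Dry-hopping is added: May 20, 1999 − 26 days = Apr 24, 1999.
Primary fermentation finishes: Apr 24, 1999 − 8 days = Apr 16, 1999.
The wort is pitched with yeast: Apr 16, 1999 − 4 weeks = Mar 19, 1999.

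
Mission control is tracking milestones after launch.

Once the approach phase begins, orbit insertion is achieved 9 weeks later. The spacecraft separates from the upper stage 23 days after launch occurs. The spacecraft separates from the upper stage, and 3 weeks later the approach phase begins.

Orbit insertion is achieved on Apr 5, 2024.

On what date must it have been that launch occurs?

Dec 20, 2023

Orbit insertion is achieved: Apr 5, 2024.
The approach phase begins: Apr 5, 2024 − 9 weeks = Feb 2, 2024.
The spacecraft separates from the upper stage: Feb 2, 2024 − 3 weeks = Jan 12, 2024.
Launch occurs: Jan 12, 2024 − 23 days = Dec 20, 2023.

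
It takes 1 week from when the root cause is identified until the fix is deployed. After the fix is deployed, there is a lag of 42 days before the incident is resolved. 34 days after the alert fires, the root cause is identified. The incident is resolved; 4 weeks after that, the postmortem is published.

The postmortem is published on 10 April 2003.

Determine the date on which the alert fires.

20 December 2002

The postmortem is published: Apr 10, 2003.
The incident is resolved: Apr 10, 2003 − 4 weeks = Mar 13, 2003.
The fix is deployed: Mar 13, 2003 − 42 days = Jan 30, 2003.
The root cause is identified: Jan 30, 2003 − 1 week = Jan 23, 2003.
The alert fires: Jan 23, 2003 − 34 days = Dec 20, 2002.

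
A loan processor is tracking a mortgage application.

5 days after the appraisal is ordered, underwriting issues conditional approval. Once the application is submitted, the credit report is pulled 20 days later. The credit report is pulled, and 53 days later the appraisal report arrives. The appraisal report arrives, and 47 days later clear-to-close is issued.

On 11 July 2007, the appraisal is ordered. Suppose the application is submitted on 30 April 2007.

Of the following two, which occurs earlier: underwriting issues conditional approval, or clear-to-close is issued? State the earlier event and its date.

The appraisal is ordered: Jul 11, 2007.
Underwriting issues conditional approval: Jul 11, 2007 + 5 days = Jul 16, 2007.
The application is submitted: Apr 30, 2007.
The credit report is pulled: Apr 30, 2007 + 20 days = May 20, 2007.
The appraisal report arrives: May 20, 2007 + 53 days = Jul 12, 2007.
Clear-to-close is issued: Jul 12, 2007 + 47 days = Aug 28, 2007.
Comparing: underwriting issues conditional approval on Jul 16, 2007 vs clear-to-close is issued on Aug 28, 2007. Earlier: underwriting issues conditional approval.

Underwriting issues conditional approval — 16 July 2007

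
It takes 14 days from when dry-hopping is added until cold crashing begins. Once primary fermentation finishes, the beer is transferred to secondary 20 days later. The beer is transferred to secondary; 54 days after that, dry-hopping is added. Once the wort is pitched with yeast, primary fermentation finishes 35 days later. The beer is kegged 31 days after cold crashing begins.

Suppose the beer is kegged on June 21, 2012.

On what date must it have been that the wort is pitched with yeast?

The beer is kegged: Jun 21, 2012.
Cold crashing begins: Jun 21, 2012 − 31 days = May 21, 2012.
Dry-hopping is added: May 21, 2012 − 14 days = May 7, 2012.
The beer is transferred to secondary: May 7, 2012 − 54 days = Mar 14, 2012.
Primary fermentation finishes: Mar 14, 2012 − 20 days = Feb 23, 2012.
The wort is pitched with yeast: Feb 23, 2012 − 35 days = Jan 19, 2012.

January 19, 2012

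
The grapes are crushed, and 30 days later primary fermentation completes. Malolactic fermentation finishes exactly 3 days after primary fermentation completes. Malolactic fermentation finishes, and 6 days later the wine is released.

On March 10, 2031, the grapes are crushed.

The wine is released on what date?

April 18, 2031

The grapes are crushed: Mar 10, 2031.
Primary fermentation completes: Mar 10, 2031 + 30 days = Apr 9, 2031.
Malolactic fermentation finishes: Apr 9, 2031 + 3 days = Apr 12, 2031.
The wine is released: Apr 12, 2031 + 6 days = Apr 18, 2031.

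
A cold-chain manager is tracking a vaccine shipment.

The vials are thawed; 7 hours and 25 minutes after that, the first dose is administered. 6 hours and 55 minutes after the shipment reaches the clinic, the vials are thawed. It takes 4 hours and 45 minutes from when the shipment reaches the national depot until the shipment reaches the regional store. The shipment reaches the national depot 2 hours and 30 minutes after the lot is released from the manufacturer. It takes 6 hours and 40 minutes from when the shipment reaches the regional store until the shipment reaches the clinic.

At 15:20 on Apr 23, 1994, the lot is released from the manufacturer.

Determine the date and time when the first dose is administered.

19:35 on Apr 24, 1994

The lot is released from the manufacturer: 15:20 Apr 23, 1994.
The shipment reaches the national depot: 15:20 Apr 23, 1994 + 2h30m = 17:50 Apr 23, 1994.
The shipment reaches the regional store: 17:50 Apr 23, 1994 + 4h45m = 22:35 Apr 23, 1994.
The shipment reaches the clinic: 22:35 Apr 23, 1994 + 6h40m = 05:15 Apr 24, 1994.
The vials are thawed: 05:15 Apr 24, 1994 + 6h55m = 12:10 Apr 24, 1994.
The first dose is administered: 12:10 Apr 24, 1994 + 7h25m = 19:35 Apr 24, 1994.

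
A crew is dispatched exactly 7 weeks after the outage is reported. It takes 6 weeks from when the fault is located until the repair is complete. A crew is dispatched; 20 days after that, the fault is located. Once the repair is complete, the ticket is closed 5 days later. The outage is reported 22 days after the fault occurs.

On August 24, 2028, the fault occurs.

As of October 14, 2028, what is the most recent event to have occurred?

The outage is reported

The fault occurs: Aug 24, 2028.
The outage is reported: Aug 24, 2028 + 22 days = Sep 15, 2028.
A crew is dispatched: Sep 15, 2028 + 7 weeks = Nov 3, 2028.
The fault is located: Nov 3, 2028 + 20 days = Nov 23, 2028.
The repair is complete: Nov 23, 2028 + 6 weeks = Jan 4, 2029.
The ticket is closed: Jan 4, 2029 + 5 days = Jan 9, 2029.
Oct 14, 2028 falls between when the outage is reported (Sep 15, 2028) and when a crew is dispatched (Nov 3, 2028).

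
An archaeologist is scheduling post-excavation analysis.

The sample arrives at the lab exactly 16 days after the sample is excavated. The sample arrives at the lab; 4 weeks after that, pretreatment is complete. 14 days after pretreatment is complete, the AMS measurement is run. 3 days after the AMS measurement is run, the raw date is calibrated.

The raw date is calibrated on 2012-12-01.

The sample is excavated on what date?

2012-10-01

The raw date is calibrated: Dec 1, 2012.
The AMS measurement is run: Dec 1, 2012 − 3 days = Nov 28, 2012.
Pretreatment is complete: Nov 28, 2012 − 14 days = Nov 14, 2012.
The sample arrives at the lab: Nov 14, 2012 − 4 weeks = Oct 17, 2012.
The sample is excavated: Oct 17, 2012 − 16 days = Oct 1, 2012.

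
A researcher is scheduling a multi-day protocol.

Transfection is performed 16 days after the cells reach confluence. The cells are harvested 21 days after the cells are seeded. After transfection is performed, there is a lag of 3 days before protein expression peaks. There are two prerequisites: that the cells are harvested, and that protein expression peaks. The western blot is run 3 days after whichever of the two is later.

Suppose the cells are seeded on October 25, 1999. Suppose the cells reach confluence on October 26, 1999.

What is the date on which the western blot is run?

November 18, 1999

The cells are seeded: Oct 25, 1999.
The cells are harvested: Oct 25, 1999 + 21 days = Nov 15, 1999.
The cells reach confluence: Oct 26, 1999.
Transfection is performed: Oct 26, 1999 + 16 days = Nov 11, 1999.
Protein expression peaks: Nov 11, 1999 + 3 days = Nov 14, 1999.
Both prerequisites met — the cells are harvested (Nov 15, 1999), protein expression peaks (Nov 14, 1999); the later is Nov 15, 1999.
The western blot is run: Nov 15, 1999 + 3 days = Nov 18, 1999.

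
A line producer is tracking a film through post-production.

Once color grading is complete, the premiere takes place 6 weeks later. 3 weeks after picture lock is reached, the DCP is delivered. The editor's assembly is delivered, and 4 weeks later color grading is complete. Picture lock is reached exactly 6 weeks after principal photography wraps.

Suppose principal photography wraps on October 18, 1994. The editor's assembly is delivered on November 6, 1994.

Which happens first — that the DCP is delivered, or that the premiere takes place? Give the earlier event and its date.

The DCP is delivered — December 20, 1994

Principal photography wraps: Oct 18, 1994.
Picture lock is reached: Oct 18, 1994 + 6 weeks = Nov 29, 1994.
The DCP is delivered: Nov 29, 1994 + 3 weeks = Dec 20, 1994.
The editor's assembly is delivered: Nov 6, 1994.
Color grading is complete: Nov 6, 1994 + 4 weeks = Dec 4, 1994.
The premiere takes place: Dec 4, 1994 + 6 weeks = Jan 15, 1995.
Comparing: the DCP is delivered on Dec 20, 1994 vs the premiere takes place on Jan 15, 1995. Earlier: the DCP is delivered.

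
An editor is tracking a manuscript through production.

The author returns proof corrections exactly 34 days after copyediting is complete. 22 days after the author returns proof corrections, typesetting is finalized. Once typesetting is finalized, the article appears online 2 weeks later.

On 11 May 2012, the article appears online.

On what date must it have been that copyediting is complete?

The article appears online: May 11, 2012.
Typesetting is finalized: May 11, 2012 − 2 weeks = Apr 27, 2012.
The author returns proof corrections: Apr 27, 2012 − 22 days = Apr 5, 2012.
Copyediting is complete: Apr 5, 2012 − 34 days = Mar 2, 2012.

2 March 2012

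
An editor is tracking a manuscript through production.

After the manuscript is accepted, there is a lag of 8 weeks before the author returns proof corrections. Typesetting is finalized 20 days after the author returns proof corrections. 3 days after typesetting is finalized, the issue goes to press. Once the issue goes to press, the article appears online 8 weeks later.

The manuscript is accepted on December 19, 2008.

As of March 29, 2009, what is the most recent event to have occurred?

The manuscript is accepted: Dec 19, 2008.
The author returns proof corrections: Dec 19, 2008 + 8 weeks = Feb 13, 2009.
Typesetting is finalized: Feb 13, 2009 + 20 days = Mar 5, 2009.
The issue goes to press: Mar 5, 2009 + 3 days = Mar 8, 2009.
The article appears online: Mar 8, 2009 + 8 weeks = May 3, 2009.
Mar 29, 2009 falls between when the issue goes to press (Mar 8, 2009) and when the article appears online (May 3, 2009).

The issue goes to press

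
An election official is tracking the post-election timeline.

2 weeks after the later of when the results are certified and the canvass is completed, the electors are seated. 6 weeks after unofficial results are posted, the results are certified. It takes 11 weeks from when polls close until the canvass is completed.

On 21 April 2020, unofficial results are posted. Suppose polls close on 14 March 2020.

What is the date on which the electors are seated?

16 June 2020

Unofficial results are posted: Apr 21, 2020.
The results are certified: Apr 21, 2020 + 6 weeks = Jun 2, 2020.
Polls close: Mar 14, 2020.
The canvass is completed: Mar 14, 2020 + 11 weeks = May 30, 2020.
Both prerequisites met — the results are certified (Jun 2, 2020), the canvass is completed (May 30, 2020); the later is Jun 2, 2020.
The electors are seated: Jun 2, 2020 + 2 weeks = Jun 16, 2020.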